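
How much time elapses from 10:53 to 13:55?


End time in minutes: 13×60 + 55 = 835
Start time in minutes: 10×60 + 53 = 653
Difference = 835 - 653 = 182 minutes
= 3 hours 2 minutes

3h 2m


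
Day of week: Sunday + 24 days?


Start: Sunday (index 6)
(6 + 24) mod 7
= 30 mod 7
= 2
Index 2 → Wednesday

Wednesday


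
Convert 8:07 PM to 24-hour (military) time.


20:07

Input: 8:07 PM
PM: 8 + 12 = 20


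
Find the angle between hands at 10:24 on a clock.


Hour hand = 10×30 + 24×0.5 = 312.0°
Minute hand = 24×6 = 144°
Difference = |312.0 - 144| = 168.0°

168.0°


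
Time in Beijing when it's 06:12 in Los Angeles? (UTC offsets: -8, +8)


Time difference = UTC+8 - UTC-8 = +16 hours
New hour = (6 + 16) mod 24
= 22 mod 24 = 22
Minutes unchanged → 22:12

22:12


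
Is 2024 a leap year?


Yes

Rules: divisible by 4 AND (not by 100 OR by 400)
2024 ÷ 4 = 506 exactly → divisible by 4
2024 ÷ 100 = 20 remainder 24 → not divisible by 100
Divisible by 4 but not by 100 → leap year


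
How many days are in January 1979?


31 days

Month: January (month 1)
January has 31 days


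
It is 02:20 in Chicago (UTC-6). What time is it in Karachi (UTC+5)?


Time difference = UTC+5 - UTC-6 = +11 hours
New hour = (2 + 11) mod 24
= 13 mod 24 = 13
Minutes unchanged → 13:20

13:20


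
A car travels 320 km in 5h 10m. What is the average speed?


61.9 km/h

Distance: 320 km
Time: 5h 10m = 310 min = 310/60 = 31/6 hours
Speed = 320 ÷ (31/6) = 320 × 6 / 31 = 1920/31 ≈ 61.9 km/h


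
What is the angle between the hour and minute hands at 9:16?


Hour hand = 9×30 + 16×0.5 = 278.0°
Minute hand = 16×6 = 96°
Difference = |278.0 - 96| = 182.0°
Since > 180°: 360 - 182.0 = 178.0°

178.0°


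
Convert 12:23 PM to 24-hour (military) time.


12:23

Input: 12:23 PM
12 PM → 12 (noon)


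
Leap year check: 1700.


Rules: divisible by 4 AND (not by 100 OR by 400)
1700 ÷ 4 = 425 exactly → divisible by 4
1700 ÷ 100 = 17 exactly → divisible by 100
1700 ÷ 400 = 4 remainder 100 → not divisible by 400
Divisible by 100 but not by 400 → not a leap year

No


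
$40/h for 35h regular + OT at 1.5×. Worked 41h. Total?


Regular: 35h × $40 = $1400.00
Overtime: 41 - 35 = 6h
OT pay: 6h × $40 × 1.5 = $360.00
Total = $1400.00 + $360.00 = $1760.00

$1760.00


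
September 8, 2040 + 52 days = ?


October 30, 2040

Start: September 8, 2040
Add 52 days
September 8 → October 1: 30 - 8 + 1 = 23 days (52 - 23 = 29 left)
October 1 + 29 = October 30, 2040


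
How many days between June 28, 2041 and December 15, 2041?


From June 28, 2041 to December 15, 2041
Rest of June 2041: 30 - 28 = 2
Full months: July 31, August 31, September 30, October 31, November 30
Days into December 2041: 15
Total = 2 + 31 + 31 + 30 + 31 + 30 + 15 = 170 days

170 days


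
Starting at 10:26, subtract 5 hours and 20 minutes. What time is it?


Start: 626 minutes from midnight
Subtract: 320 minutes
Remaining: 626 - 320 = 306
Hours: 5, Minutes: 6

05:06


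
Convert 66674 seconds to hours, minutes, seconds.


18h 31m 14s

Hours: 66674 ÷ 3600 = 18 remainder 1874
Minutes: 1874 ÷ 60 = 31 remainder 14
Seconds: 14


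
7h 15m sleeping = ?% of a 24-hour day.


Time: 435 minutes
Day: 1440 minutes
Percentage = (435/1440) × 100 ≈ 30.2%

30.2%


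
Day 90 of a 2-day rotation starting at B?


Shift A

Shifts: A, B
Start: B (index 1)
Day 90: (1 + 90 - 1) mod 2
= 90 mod 2
= 0
Index 0 → shift A


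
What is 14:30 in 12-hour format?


Hour: 14
14 - 12 = 2 → PM

2:30 PM


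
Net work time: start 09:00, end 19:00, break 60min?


Total time = (19×60+0) - (9×60+0)
= 1140 - 540 = 600 min
Minus break: 600 - 60 = 540 min
= 9h 0m

9h 0m (540 minutes)


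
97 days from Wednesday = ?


Start: Wednesday (index 2)
(2 + 97) mod 7
= 99 mod 7
= 1
Index 1 → Tuesday

Tuesday


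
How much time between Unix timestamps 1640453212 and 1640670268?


Difference = 1640670268 - 1640453212 = 217056 seconds
In hours: 217056 / 3600 ≈ 60.3
In days: 217056 / 86400 ≈ 2.51

217056 seconds (60.3 hours / 2.51 days)


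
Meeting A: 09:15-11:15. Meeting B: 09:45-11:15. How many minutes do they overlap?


Meeting A: 555-675 (in minutes from midnight)
Meeting B: 585-675
Overlap start = max(555, 585) = 585
Overlap end = min(675, 675) = 675
Overlap = max(0, 675 - 585) = 90 min

90 minutes


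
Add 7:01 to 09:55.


Start: 595 minutes from midnight
Add: 421 minutes
Total: 1016 minutes
Hours: 1016 ÷ 60 = 16 remainder 56

16:56


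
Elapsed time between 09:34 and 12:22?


2h 48m

End time in minutes: 12×60 + 22 = 742
Start time in minutes: 9×60 + 34 = 574
Difference = 742 - 574 = 168 minutes
= 2 hours 48 minutes


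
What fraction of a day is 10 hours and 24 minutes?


0.4333 (43.33%)

Total minutes: 10×60 + 24 = 624
Day = 24×60 = 1440 minutes
Fraction = 624/1440 ≈ 0.4333
As a percentage: 624/1440 × 100 ≈ 43.33%


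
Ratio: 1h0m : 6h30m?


2:13 (0.15)

Duration 1: 60 minutes
Duration 2: 390 minutes
Ratio = 60:390
GCD = 30
Simplified = 2:13
As a decimal: 2/13 ≈ 0.15


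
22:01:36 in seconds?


79296 seconds

Hours: 22 × 3600 = 79200
Minutes: 1 × 60 = 60
Seconds: 36
Total = 79200 + 60 + 36 = 79296


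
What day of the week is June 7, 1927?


Tuesday

Zeller's congruence:
q=7, m=6, k=27, j=19
h = (7 + ⌊13×7/5⌋ + 27 + ⌊27/4⌋ + ⌊19/4⌋ - 2×19) mod 7
= (7 + 18 + 27 + 6 + 4 - 38) mod 7
= 24 mod 7 = 3
h=3 → Tuesday


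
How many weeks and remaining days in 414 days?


59 weeks 1 days

Weeks: 414 ÷ 7 = 59 remainder 1


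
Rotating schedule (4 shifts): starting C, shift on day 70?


Shift D

Shifts: A, B, C, D
Start: C (index 2)
Day 70: (2 + 70 - 1) mod 4
= 71 mod 4
= 3
Index 3 → shift D


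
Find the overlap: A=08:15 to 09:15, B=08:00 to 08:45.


30 minutes

Meeting A: 495-555 (in minutes from midnight)
Meeting B: 480-525
Overlap start = max(495, 480) = 495
Overlap end = min(555, 525) = 525
Overlap = max(0, 525 - 495) = 30 min


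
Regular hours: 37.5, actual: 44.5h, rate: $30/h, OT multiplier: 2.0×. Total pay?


$1545.00

Regular: 37.5h × $30 = $1125.00
Overtime: 44.5 - 37.5 = 7.0h
OT pay: 7.0h × $30 × 2.0 = $420.00
Total = $1125.00 + $420.00 = $1545.00


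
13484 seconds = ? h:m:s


Hours: 13484 ÷ 3600 = 3 remainder 2684
Minutes: 2684 ÷ 60 = 44 remainder 44
Seconds: 44

3h 44m 44s


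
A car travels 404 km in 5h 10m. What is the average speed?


Distance: 404 km
Time: 5h 10m = 310 min = 310/60 = 31/6 hours
Speed = 404 ÷ (31/6) = 404 × 6 / 31 = 2424/31 ≈ 78.2 km/h

78.2 km/h


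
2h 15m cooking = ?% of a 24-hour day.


Time: 135 minutes
Day: 1440 minutes
Percentage = (135/1440) × 100 ≈ 9.4%

9.4%


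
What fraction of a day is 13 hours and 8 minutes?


Total minutes: 13×60 + 8 = 788
Day = 24×60 = 1440 minutes
Fraction = 788/1440 ≈ 0.5472
As a percentage: 788/1440 × 100 ≈ 54.72%

0.5472 (54.72%)


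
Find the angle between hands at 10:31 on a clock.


Hour hand = 10×30 + 31×0.5 = 315.5°
Minute hand = 31×6 = 186°
Difference = |315.5 - 186| = 129.5°

129.5°


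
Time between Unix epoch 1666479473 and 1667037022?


557549 seconds (154.9 hours / 6.45 days)

Difference = 1667037022 - 1666479473 = 557549 seconds
In hours: 557549 / 3600 ≈ 154.9
In days: 557549 / 86400 ≈ 6.45


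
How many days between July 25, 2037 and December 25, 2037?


From July 25, 2037 to December 25, 2037
Rest of July 2037: 31 - 25 = 6
Full months: August 31, September 30, October 31, November 30
Days into December 2037: 25
Total = 6 + 31 + 30 + 31 + 30 + 25 = 153 days

153 days


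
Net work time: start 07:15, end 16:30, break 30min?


8h 45m (525 minutes)

Total time = (16×60+30) - (7×60+15)
= 990 - 435 = 555 min
Minus break: 555 - 30 = 525 min
= 8h 45m


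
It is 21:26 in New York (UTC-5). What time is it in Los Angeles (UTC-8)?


18:26

Time difference = UTC-8 - UTC-5 = -3 hours
New hour = (21 -3) mod 24
= 18 mod 24 = 18
Minutes unchanged → 18:26


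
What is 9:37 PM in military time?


21:37

Input: 9:37 PM
PM: 9 + 12 = 21


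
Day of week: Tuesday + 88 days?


Saturday

Start: Tuesday (index 1)
(1 + 88) mod 7
= 89 mod 7
= 5
Index 5 → Saturday


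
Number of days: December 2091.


Month: December (month 12)
December has 31 days

31 days


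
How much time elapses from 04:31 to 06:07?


1h 36m

End time in minutes: 6×60 + 7 = 367
Start time in minutes: 4×60 + 31 = 271
Difference = 367 - 271 = 96 minutes
= 1 hours 36 minutes


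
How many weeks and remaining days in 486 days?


69 weeks 3 days

Weeks: 486 ÷ 7 = 69 remainder 3


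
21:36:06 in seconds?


Hours: 21 × 3600 = 75600
Minutes: 36 × 60 = 2160
Seconds: 6
Total = 75600 + 2160 + 6 = 77766

77766 seconds


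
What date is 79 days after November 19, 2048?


February 6, 2049

Start: November 19, 2048
Add 79 days
November 19 → December 1: 30 - 19 + 1 = 12 days (79 - 12 = 67 left)
December 1 → January 1: 31 - 1 + 1 = 31 days (67 - 31 = 36 left)
January 1 → February 1: 31 - 1 + 1 = 31 days (36 - 31 = 5 left)
February 1 + 5 = February 6, 2049


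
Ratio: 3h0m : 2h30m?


6:5 (1.20)

Duration 1: 180 minutes
Duration 2: 150 minutes
Ratio = 180:150
GCD = 30
Simplified = 6:5
As a decimal: 6/5 = 1.20


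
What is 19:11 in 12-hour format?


7:11 PM

Hour: 19
19 - 12 = 7 → PM


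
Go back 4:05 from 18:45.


Start: 1125 minutes from midnight
Subtract: 245 minutes
Remaining: 1125 - 245 = 880
Hours: 14, Minutes: 40

14:40


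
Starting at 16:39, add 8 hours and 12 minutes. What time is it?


00:51 (next day)

Start: 999 minutes from midnight
Add: 492 minutes
Total: 1491 minutes
Hours: 1491 ÷ 60 = 24 remainder 51
24 ≥ 24 → 24 - 24 = 0 (next day)


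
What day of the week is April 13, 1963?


Saturday

Zeller's congruence:
q=13, m=4, k=63, j=19
h = (13 + ⌊13×5/5⌋ + 63 + ⌊63/4⌋ + ⌊19/4⌋ - 2×19) mod 7
= (13 + 13 + 63 + 15 + 4 - 38) mod 7
= 70 mod 7 = 0
h=0 → Saturday


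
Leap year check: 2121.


No

Rules: divisible by 4 AND (not by 100 OR by 400)
2121 ÷ 4 = 530 remainder 1 → not divisible by 4
Not divisible by 4 → not a leap year


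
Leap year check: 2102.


No

Rules: divisible by 4 AND (not by 100 OR by 400)
2102 ÷ 4 = 525 remainder 2 → not divisible by 4
Not divisible by 4 → not a leap year


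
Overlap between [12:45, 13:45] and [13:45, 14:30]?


Meeting A: 765-825 (in minutes from midnight)
Meeting B: 825-870
Overlap start = max(765, 825) = 825
Overlap end = min(825, 870) = 825
Overlap = max(0, 825 - 825) = 0 min

0 minutes


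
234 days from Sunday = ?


Start: Sunday (index 6)
(6 + 234) mod 7
= 240 mod 7
= 2
Index 2 → Wednesday

Wednesday


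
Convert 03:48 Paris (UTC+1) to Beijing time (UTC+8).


10:48

Time difference = UTC+8 - UTC+1 = +7 hours
New hour = (3 + 7) mod 24
= 10 mod 24 = 10
Minutes unchanged → 10:48


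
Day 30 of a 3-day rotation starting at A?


Shift C

Shifts: A, B, C
Start: A (index 0)
Day 30: (0 + 30 - 1) mod 3
= 29 mod 3
= 2
Index 2 → shift C


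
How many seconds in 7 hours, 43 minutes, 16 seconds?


Hours: 7 × 3600 = 25200
Minutes: 43 × 60 = 2580
Seconds: 16
Total = 25200 + 2580 + 16 = 27796

27796 seconds


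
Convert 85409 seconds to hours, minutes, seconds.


Hours: 85409 ÷ 3600 = 23 remainder 2609
Minutes: 2609 ÷ 60 = 43 remainder 29
Seconds: 29

23h 43m 29s


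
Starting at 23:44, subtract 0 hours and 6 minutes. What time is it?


23:38

Start: 1424 minutes from midnight
Subtract: 6 minutes
Remaining: 1424 - 6 = 1418
Hours: 23, Minutes: 38


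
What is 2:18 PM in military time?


14:18

Input: 2:18 PM
PM: 2 + 12 = 14


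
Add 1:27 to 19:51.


21:18

Start: 1191 minutes from midnight
Add: 87 minutes
Total: 1278 minutes
Hours: 1278 ÷ 60 = 21 remainder 18


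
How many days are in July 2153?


Month: July (month 7)
July has 31 days

31 days


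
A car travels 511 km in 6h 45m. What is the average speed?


75.7 km/h

Distance: 511 km
Time: 6h 45m = 405 min = 405/60 = 27/4 hours
Speed = 511 ÷ (27/4) = 511 × 4 / 27 = 2044/27 ≈ 75.7 km/h


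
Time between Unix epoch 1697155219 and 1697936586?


781367 seconds (217.0 hours / 9.04 days)

Difference = 1697936586 - 1697155219 = 781367 seconds
In hours: 781367 / 3600 ≈ 217.0
In days: 781367 / 86400 ≈ 9.04


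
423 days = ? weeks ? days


Weeks: 423 ÷ 7 = 60 remainder 3

60 weeks 3 days


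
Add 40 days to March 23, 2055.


Start: March 23, 2055
Add 40 days
March 23 → April 1: 31 - 23 + 1 = 9 days (40 - 9 = 31 left)
April 1 → May 1: 30 - 1 + 1 = 30 days (31 - 30 = 1 left)
May 1 + 1 = May 2, 2055

May 2, 2055


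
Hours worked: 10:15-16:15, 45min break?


5h 15m (315 minutes)

Total time = (16×60+15) - (10×60+15)
= 975 - 615 = 360 min
Minus break: 360 - 45 = 315 min
= 5h 15m


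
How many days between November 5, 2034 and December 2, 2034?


27 days

From November 5, 2034 to December 2, 2034
Rest of November 2034: 30 - 5 = 25
Days into December 2034: 2
Total = 25 + 2 = 27 days


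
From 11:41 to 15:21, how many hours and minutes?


End time in minutes: 15×60 + 21 = 921
Start time in minutes: 11×60 + 41 = 701
Difference = 921 - 701 = 220 minutes
= 3 hours 40 minutes

3h 40m


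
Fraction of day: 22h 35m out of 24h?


Total minutes: 22×60 + 35 = 1355
Day = 24×60 = 1440 minutes
Fraction = 1355/1440 ≈ 0.9410
As a percentage: 1355/1440 × 100 ≈ 94.10%

0.9410 (94.10%)


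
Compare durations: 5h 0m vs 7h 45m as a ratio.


Duration 1: 300 minutes
Duration 2: 465 minutes
Ratio = 300:465
GCD = 15
Simplified = 20:31
As a decimal: 20/31 ≈ 0.65

20:31 (0.65)


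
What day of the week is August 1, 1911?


Tuesday

Zeller's congruence:
q=1, m=8, k=11, j=19
h = (1 + ⌊13×9/5⌋ + 11 + ⌊11/4⌋ + ⌊19/4⌋ - 2×19) mod 7
= (1 + 23 + 11 + 2 + 4 - 38) mod 7
= 3 mod 7 = 3
h=3 → Tuesday


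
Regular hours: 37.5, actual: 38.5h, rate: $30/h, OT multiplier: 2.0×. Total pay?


Regular: 37.5h × $30 = $1125.00
Overtime: 38.5 - 37.5 = 1.0h
OT pay: 1.0h × $30 × 2.0 = $60.00
Total = $1125.00 + $60.00 = $1185.00

$1185.00


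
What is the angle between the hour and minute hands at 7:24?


78.0°

Hour hand = 7×30 + 24×0.5 = 222.0°
Minute hand = 24×6 = 144°
Difference = |222.0 - 144| = 78.0°


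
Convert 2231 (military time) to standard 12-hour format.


10:31 PM

Hour: 22
22 - 12 = 10 → PM


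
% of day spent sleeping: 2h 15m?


9.4%

Time: 135 minutes
Day: 1440 minutes
Percentage = (135/1440) × 100 ≈ 9.4%


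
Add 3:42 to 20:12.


Start: 1212 minutes from midnight
Add: 222 minutes
Total: 1434 minutes
Hours: 1434 ÷ 60 = 23 remainder 54

23:54


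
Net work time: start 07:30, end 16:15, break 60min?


7h 45m (465 minutes)

Total time = (16×60+15) - (7×60+30)
= 975 - 450 = 525 min
Minus break: 525 - 60 = 465 min
= 7h 45m


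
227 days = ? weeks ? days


32 weeks 3 days

Weeks: 227 ÷ 7 = 32 remainder 3


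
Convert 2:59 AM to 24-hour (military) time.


Input: 2:59 AM
AM hour stays: 2

02:59


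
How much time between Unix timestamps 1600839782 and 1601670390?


830608 seconds (230.7 hours / 9.61 days)

Difference = 1601670390 - 1600839782 = 830608 seconds
In hours: 830608 / 3600 ≈ 230.7
In days: 830608 / 86400 ≈ 9.61


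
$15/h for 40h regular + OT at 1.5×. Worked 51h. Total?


Regular: 40h × $15 = $600.00
Overtime: 51 - 40 = 11h
OT pay: 11h × $15 × 1.5 = $247.50
Total = $600.00 + $247.50 = $847.50

$847.50


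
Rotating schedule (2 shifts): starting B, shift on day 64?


Shift A

Shifts: A, B
Start: B (index 1)
Day 64: (1 + 64 - 1) mod 2
= 64 mod 2
= 0
Index 0 → shift A


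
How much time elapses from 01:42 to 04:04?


End time in minutes: 4×60 + 4 = 244
Start time in minutes: 1×60 + 42 = 102
Difference = 244 - 102 = 142 minutes
= 2 hours 22 minutes

2h 22m


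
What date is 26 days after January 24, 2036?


Start: January 24, 2036
Add 26 days
January 24 → February 1: 31 - 24 + 1 = 8 days (26 - 8 = 18 left)
February 1 + 18 = February 19, 2036

February 19, 2036


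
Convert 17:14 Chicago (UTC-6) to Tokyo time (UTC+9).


Time difference = UTC+9 - UTC-6 = +15 hours
New hour = (17 + 15) mod 24
= 32 mod 24 = 8
Minutes unchanged → 08:14; 32 ≥ 24 → next day

08:14 (next day)


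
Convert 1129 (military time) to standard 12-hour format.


Hour: 11
11 < 12 → AM

11:29 AM


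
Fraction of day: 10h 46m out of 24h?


0.4486 (44.86%)

Total minutes: 10×60 + 46 = 646
Day = 24×60 = 1440 minutes
Fraction = 646/1440 ≈ 0.4486
As a percentage: 646/1440 × 100 ≈ 44.86%


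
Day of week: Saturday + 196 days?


Start: Saturday (index 5)
(5 + 196) mod 7
= 201 mod 7
= 5
Index 5 → Saturday

Saturday


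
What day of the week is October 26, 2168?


Wednesday

Zeller's congruence:
q=26, m=10, k=68, j=21
h = (26 + ⌊13×11/5⌋ + 68 + ⌊68/4⌋ + ⌊21/4⌋ - 2×21) mod 7
= (26 + 28 + 68 + 17 + 5 - 42) mod 7
= 102 mod 7 = 4
h=4 → Wednesday


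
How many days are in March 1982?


31 days

Month: March (month 3)
March has 31 days


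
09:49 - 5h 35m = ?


04:14

Start: 589 minutes from midnight
Subtract: 335 minutes
Remaining: 589 - 335 = 254
Hours: 4, Minutes: 14


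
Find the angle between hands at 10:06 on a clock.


Hour hand = 10×30 + 6×0.5 = 303.0°
Minute hand = 6×6 = 36°
Difference = |303.0 - 36| = 267.0°
Since > 180°: 360 - 267.0 = 93.0°

93.0°


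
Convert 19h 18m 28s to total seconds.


69508 seconds

Hours: 19 × 3600 = 68400
Minutes: 18 × 60 = 1080
Seconds: 28
Total = 68400 + 1080 + 28 = 69508


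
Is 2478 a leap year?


Rules: divisible by 4 AND (not by 100 OR by 400)
2478 ÷ 4 = 619 remainder 2 → not divisible by 4
Not divisible by 4 → not a leap year

No


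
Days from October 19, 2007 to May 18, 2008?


212 days

From October 19, 2007 to May 18, 2008
Rest of October 2007: 31 - 19 = 12
Full months: November 30, December 31, January 31, February 2008 29, March 31, April 30
Days into May 2008: 18
Total = 12 + 30 + 31 + 31 + 29 + 31 + 30 + 18 = 212 days


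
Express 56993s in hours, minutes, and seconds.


Hours: 56993 ÷ 3600 = 15 remainder 2993
Minutes: 2993 ÷ 60 = 49 remainder 53
Seconds: 53

15h 49m 53s


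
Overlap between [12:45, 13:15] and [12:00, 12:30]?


Meeting A: 765-795 (in minutes from midnight)
Meeting B: 720-750
Overlap start = max(765, 720) = 765
Overlap end = min(795, 750) = 750
Overlap = max(0, 750 - 765) = 0 min

0 minutes


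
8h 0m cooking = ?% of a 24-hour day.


Time: 480 minutes
Day: 1440 minutes
Percentage = (480/1440) × 100 ≈ 33.3%

33.3%


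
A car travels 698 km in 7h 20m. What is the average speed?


Distance: 698 km
Time: 7h 20m = 440 min = 440/60 = 22/3 hours
Speed = 698 ÷ (22/3) = 698 × 3 / 22 = 2094/22 ≈ 95.2 km/h

95.2 km/h


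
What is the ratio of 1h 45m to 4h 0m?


7:16 (0.44)

Duration 1: 105 minutes
Duration 2: 240 minutes
Ratio = 105:240
GCD = 15
Simplified = 7:16
As a decimal: 7/16 ≈ 0.44


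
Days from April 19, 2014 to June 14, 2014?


From April 19, 2014 to June 14, 2014
Rest of April 2014: 30 - 19 = 11
Full months: May 31
Days into June 2014: 14
Total = 11 + 31 + 14 = 56 days

56 days


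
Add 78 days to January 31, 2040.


Start: January 31, 2040
Add 78 days
January 31 → February 1: 31 - 31 + 1 = 1 days (78 - 1 = 77 left)
February 1 → March 1: 29 - 1 + 1 = 29 days (77 - 29 = 48 left)
March 1 → April 1: 31 - 1 + 1 = 31 days (48 - 31 = 17 left)
April 1 + 17 = April 18, 2040

April 18, 2040


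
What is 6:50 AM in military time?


06:50

Input: 6:50 AM
AM hour stays: 6


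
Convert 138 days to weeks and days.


19 weeks 5 days

Weeks: 138 ÷ 7 = 19 remainder 5


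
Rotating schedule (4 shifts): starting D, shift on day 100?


Shift C

Shifts: A, B, C, D
Start: D (index 3)
Day 100: (3 + 100 - 1) mod 4
= 102 mod 4
= 2
Index 2 → shift C


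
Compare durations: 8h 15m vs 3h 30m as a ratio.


33:14 (2.36)

Duration 1: 495 minutes
Duration 2: 210 minutes
Ratio = 495:210
GCD = 15
Simplified = 33:14
As a decimal: 33/14 ≈ 2.36


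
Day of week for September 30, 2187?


Zeller's congruence:
q=30, m=9, k=87, j=21
h = (30 + ⌊13×10/5⌋ + 87 + ⌊87/4⌋ + ⌊21/4⌋ - 2×21) mod 7
= (30 + 26 + 87 + 21 + 5 - 42) mod 7
= 127 mod 7 = 1
h=1 → Sunday

Sunday


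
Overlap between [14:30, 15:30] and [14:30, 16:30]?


Meeting A: 870-930 (in minutes from midnight)
Meeting B: 870-990
Overlap start = max(870, 870) = 870
Overlap end = min(930, 990) = 930
Overlap = max(0, 930 - 870) = 60 min

60 minutes


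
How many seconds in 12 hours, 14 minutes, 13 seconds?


Hours: 12 × 3600 = 43200
Minutes: 14 × 60 = 840
Seconds: 13
Total = 43200 + 840 + 13 = 44053

44053 seconds


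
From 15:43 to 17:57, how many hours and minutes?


End time in minutes: 17×60 + 57 = 1077
Start time in minutes: 15×60 + 43 = 943
Difference = 1077 - 943 = 134 minutes
= 2 hours 14 minutes

2h 14m


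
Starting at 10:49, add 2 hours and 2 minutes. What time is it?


Start: 649 minutes from midnight
Add: 122 minutes
Total: 771 minutes
Hours: 771 ÷ 60 = 12 remainder 51

12:51


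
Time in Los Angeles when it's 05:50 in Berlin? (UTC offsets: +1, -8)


20:50 (previous day)

Time difference = UTC-8 - UTC+1 = -9 hours
New hour = (5 -9) mod 24
= -4 mod 24 = 20
Minutes unchanged → 20:50; -4 < 0 → previous day


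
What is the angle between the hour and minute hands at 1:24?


Hour hand = 1×30 + 24×0.5 = 42.0°
Minute hand = 24×6 = 144°
Difference = |42.0 - 144| = 102.0°

102.0°


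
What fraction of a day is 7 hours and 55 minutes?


Total minutes: 7×60 + 55 = 475
Day = 24×60 = 1440 minutes
Fraction = 475/1440 ≈ 0.3299
As a percentage: 475/1440 × 100 ≈ 32.99%

0.3299 (32.99%)


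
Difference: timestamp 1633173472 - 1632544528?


Difference = 1633173472 - 1632544528 = 628944 seconds
In hours: 628944 / 3600 ≈ 174.7
In days: 628944 / 86400 ≈ 7.28

628944 seconds (174.7 hours / 7.28 days)


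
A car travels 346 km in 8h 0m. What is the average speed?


43.3 km/h

Distance: 346 km
Time: 8 hours
Speed = 346 / 8 ≈ 43.3 km/h


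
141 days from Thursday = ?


Friday

Start: Thursday (index 3)
(3 + 141) mod 7
= 144 mod 7
= 4
Index 4 → Friday


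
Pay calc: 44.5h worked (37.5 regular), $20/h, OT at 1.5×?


Regular: 37.5h × $20 = $750.00
Overtime: 44.5 - 37.5 = 7.0h
OT pay: 7.0h × $20 × 1.5 = $210.00
Total = $750.00 + $210.00 = $960.00

$960.00


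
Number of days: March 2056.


Month: March (month 3)
March has 31 days

31 days


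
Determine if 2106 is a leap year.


Rules: divisible by 4 AND (not by 100 OR by 400)
2106 ÷ 4 = 526 remainder 2 → not divisible by 4
Not divisible by 4 → not a leap year

No


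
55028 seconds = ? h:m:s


Hours: 55028 ÷ 3600 = 15 remainder 1028
Minutes: 1028 ÷ 60 = 17 remainder 8
Seconds: 8

15h 17m 8s


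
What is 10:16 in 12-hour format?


Hour: 10
10 < 12 → AM

10:16 AM


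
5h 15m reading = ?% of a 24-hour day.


21.9%

Time: 315 minutes
Day: 1440 minutes
Percentage = (315/1440) × 100 ≈ 21.9%


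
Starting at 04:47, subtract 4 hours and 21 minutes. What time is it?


Start: 287 minutes from midnight
Subtract: 261 minutes
Remaining: 287 - 261 = 26
Hours: 0, Minutes: 26

00:26


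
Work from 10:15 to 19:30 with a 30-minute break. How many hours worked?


8h 45m (525 minutes)

Total time = (19×60+30) - (10×60+15)
= 1170 - 615 = 555 min
Minus break: 555 - 30 = 525 min
= 8h 45m


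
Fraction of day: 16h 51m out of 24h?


0.7021 (70.21%)

Total minutes: 16×60 + 51 = 1011
Day = 24×60 = 1440 minutes
Fraction = 1011/1440 ≈ 0.7021
As a percentage: 1011/1440 × 100 ≈ 70.21%


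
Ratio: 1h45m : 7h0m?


1:4 (0.25)

Duration 1: 105 minutes
Duration 2: 420 minutes
Ratio = 105:420
GCD = 105
Simplified = 1:4
As a decimal: 1/4 = 0.25


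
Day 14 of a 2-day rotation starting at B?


Shift A

Shifts: A, B
Start: B (index 1)
Day 14: (1 + 14 - 1) mod 2
= 14 mod 2
= 0
Index 0 → shift A


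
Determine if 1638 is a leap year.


No

Rules: divisible by 4 AND (not by 100 OR by 400)
1638 ÷ 4 = 409 remainder 2 → not divisible by 4
Not divisible by 4 → not a leap year


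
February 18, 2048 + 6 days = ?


Start: February 18, 2048
Add 6 days
February 18 + 6 = February 24, 2048

February 24, 2048


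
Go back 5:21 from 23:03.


17:42

Start: 1383 minutes from midnight
Subtract: 321 minutes
Remaining: 1383 - 321 = 1062
Hours: 17, Minutes: 42


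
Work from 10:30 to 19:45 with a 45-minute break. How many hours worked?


Total time = (19×60+45) - (10×60+30)
= 1185 - 630 = 555 min
Minus break: 555 - 45 = 510 min
= 8h 30m

8h 30m (510 minutes)


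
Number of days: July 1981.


31 days

Month: July (month 7)
July has 31 days


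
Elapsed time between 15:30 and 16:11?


0h 41m

End time in minutes: 16×60 + 11 = 971
Start time in minutes: 15×60 + 30 = 930
Difference = 971 - 930 = 41 minutes
= 0 hours 41 minutes


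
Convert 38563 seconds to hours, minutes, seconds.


10h 42m 43s

Hours: 38563 ÷ 3600 = 10 remainder 2563
Minutes: 2563 ÷ 60 = 42 remainder 43
Seconds: 43


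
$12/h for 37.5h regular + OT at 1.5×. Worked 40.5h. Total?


Regular: 37.5h × $12 = $450.00
Overtime: 40.5 - 37.5 = 3.0h
OT pay: 3.0h × $12 × 1.5 = $54.00
Total = $450.00 + $54.00 = $504.00

$504.00


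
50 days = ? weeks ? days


Weeks: 50 ÷ 7 = 7 remainder 1

7 weeks 1 days


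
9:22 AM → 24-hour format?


09:22

Input: 9:22 AM
AM hour stays: 9


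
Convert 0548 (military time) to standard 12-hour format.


Hour: 5
5 < 12 → AM

5:48 AM


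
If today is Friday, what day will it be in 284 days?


Start: Friday (index 4)
(4 + 284) mod 7
= 288 mod 7
= 1
Index 1 → Tuesday

Tuesday


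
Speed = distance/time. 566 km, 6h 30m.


87.1 km/h

Distance: 566 km
Time: 6h 30m = 390 min = 390/60 = 13/2 hours
Speed = 566 ÷ (13/2) = 566 × 2 / 13 = 1132/13 ≈ 87.1 km/h


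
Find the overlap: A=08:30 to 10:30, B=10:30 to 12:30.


0 minutes

Meeting A: 510-630 (in minutes from midnight)
Meeting B: 630-750
Overlap start = max(510, 630) = 630
Overlap end = min(630, 750) = 630
Overlap = max(0, 630 - 630) = 0 min


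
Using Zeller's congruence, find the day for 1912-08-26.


Monday

Zeller's congruence:
q=26, m=8, k=12, j=19
h = (26 + ⌊13×9/5⌋ + 12 + ⌊12/4⌋ + ⌊19/4⌋ - 2×19) mod 7
= (26 + 23 + 12 + 3 + 4 - 38) mod 7
= 30 mod 7 = 2
h=2 → Monday


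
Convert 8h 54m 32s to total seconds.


32072 seconds

Hours: 8 × 3600 = 28800
Minutes: 54 × 60 = 3240
Seconds: 32
Total = 28800 + 3240 + 32 = 32072


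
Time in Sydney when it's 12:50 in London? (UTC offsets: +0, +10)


22:50

Time difference = UTC+10 - UTC+0 = +10 hours
New hour = (12 + 10) mod 24
= 22 mod 24 = 22
Minutes unchanged → 22:50


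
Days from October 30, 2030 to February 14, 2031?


107 days

From October 30, 2030 to February 14, 2031
Rest of October 2030: 31 - 30 = 1
Full months: November 30, December 31, January 31
Days into February 2031: 14
Total = 1 + 30 + 31 + 31 + 14 = 107 days


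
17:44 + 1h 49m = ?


Start: 1064 minutes from midnight
Add: 109 minutes
Total: 1173 minutes
Hours: 1173 ÷ 60 = 19 remainder 33

19:33


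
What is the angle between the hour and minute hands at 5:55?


152.5°

Hour hand = 5×30 + 55×0.5 = 177.5°
Minute hand = 55×6 = 330°
Difference = |177.5 - 330| = 152.5°


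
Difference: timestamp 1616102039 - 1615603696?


498343 seconds (138.4 hours / 5.77 days)

Difference = 1616102039 - 1615603696 = 498343 seconds
In hours: 498343 / 3600 ≈ 138.4
In days: 498343 / 86400 ≈ 5.77


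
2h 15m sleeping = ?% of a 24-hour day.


Time: 135 minutes
Day: 1440 minutes
Percentage = (135/1440) × 100 ≈ 9.4%

9.4%


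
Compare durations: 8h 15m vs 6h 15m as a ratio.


33:25 (1.32)

Duration 1: 495 minutes
Duration 2: 375 minutes
Ratio = 495:375
GCD = 15
Simplified = 33:25
As a decimal: 33/25 = 1.32


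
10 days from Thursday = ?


Sunday

Start: Thursday (index 3)
(3 + 10) mod 7
= 13 mod 7
= 6
Index 6 → Sunday


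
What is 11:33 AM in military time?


Input: 11:33 AM
AM hour stays: 11

11:33


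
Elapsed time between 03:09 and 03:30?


0h 21m

End time in minutes: 3×60 + 30 = 210
Start time in minutes: 3×60 + 9 = 189
Difference = 210 - 189 = 21 minutes
= 0 hours 21 minutes


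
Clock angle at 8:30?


75.0°

Hour hand = 8×30 + 30×0.5 = 255.0°
Minute hand = 30×6 = 180°
Difference = |255.0 - 180| = 75.0°


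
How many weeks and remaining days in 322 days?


46 weeks 0 days

Weeks: 322 ÷ 7 = 46 remainder 0


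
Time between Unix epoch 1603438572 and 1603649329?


210757 seconds (58.5 hours / 2.44 days)

Difference = 1603649329 - 1603438572 = 210757 seconds
In hours: 210757 / 3600 ≈ 58.5
In days: 210757 / 86400 ≈ 2.44


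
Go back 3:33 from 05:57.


02:24

Start: 357 minutes from midnight
Subtract: 213 minutes
Remaining: 357 - 213 = 144
Hours: 2, Minutes: 24


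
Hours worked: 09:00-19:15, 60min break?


9h 15m (555 minutes)

Total time = (19×60+15) - (9×60+0)
= 1155 - 540 = 615 min
Minus break: 615 - 60 = 555 min
= 9h 15m


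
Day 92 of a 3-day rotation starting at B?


Shift C

Shifts: A, B, C
Start: B (index 1)
Day 92: (1 + 92 - 1) mod 3
= 92 mod 3
= 2
Index 2 → shift C


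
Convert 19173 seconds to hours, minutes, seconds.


5h 19m 33s

Hours: 19173 ÷ 3600 = 5 remainder 1173
Minutes: 1173 ÷ 60 = 19 remainder 33
Seconds: 33


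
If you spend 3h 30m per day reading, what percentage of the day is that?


14.6%

Time: 210 minutes
Day: 1440 minutes
Percentage = (210/1440) × 100 ≈ 14.6%


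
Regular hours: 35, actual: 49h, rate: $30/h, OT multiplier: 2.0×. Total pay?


$1890.00

Regular: 35h × $30 = $1050.00
Overtime: 49 - 35 = 14h
OT pay: 14h × $30 × 2.0 = $840.00
Total = $1050.00 + $840.00 = $1890.00


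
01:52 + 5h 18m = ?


Start: 112 minutes from midnight
Add: 318 minutes
Total: 430 minutes
Hours: 430 ÷ 60 = 7 remainder 10

07:10


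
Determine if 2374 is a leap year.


Rules: divisible by 4 AND (not by 100 OR by 400)
2374 ÷ 4 = 593 remainder 2 → not divisible by 4
Not divisible by 4 → not a leap year

No


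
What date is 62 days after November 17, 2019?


January 18, 2020

Start: November 17, 2019
Add 62 days
November 17 → December 1: 30 - 17 + 1 = 14 days (62 - 14 = 48 left)
December 1 → January 1: 31 - 1 + 1 = 31 days (48 - 31 = 17 left)
January 1 + 17 = January 18, 2020


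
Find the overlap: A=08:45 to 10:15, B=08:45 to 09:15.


30 minutes

Meeting A: 525-615 (in minutes from midnight)
Meeting B: 525-555
Overlap start = max(525, 525) = 525
Overlap end = min(615, 555) = 555
Overlap = max(0, 555 - 525) = 30 min


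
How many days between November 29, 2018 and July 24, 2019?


237 days

From November 29, 2018 to July 24, 2019
Rest of November 2018: 30 - 29 = 1
Full months: December 31, January 31, February 2019 28, March 31, April 30, May 31, June 30
Days into July 2019: 24
Total = 1 + 31 + 31 + 28 + 31 + 30 + 31 + 30 + 24 = 237 days


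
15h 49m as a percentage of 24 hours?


0.6590 (65.90%)

Total minutes: 15×60 + 49 = 949
Day = 24×60 = 1440 minutes
Fraction = 949/1440 ≈ 0.6590
As a percentage: 949/1440 × 100 ≈ 65.90%


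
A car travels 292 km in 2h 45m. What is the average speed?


Distance: 292 km
Time: 2h 45m = 165 min = 165/60 = 11/4 hours
Speed = 292 ÷ (11/4) = 292 × 4 / 11 = 1168/11 ≈ 106.2 km/h

106.2 km/h


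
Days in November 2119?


30 days

Month: November (month 11)
November has 30 days


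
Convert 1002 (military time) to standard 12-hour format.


10:02 AM

Hour: 10
10 < 12 → AM


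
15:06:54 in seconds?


Hours: 15 × 3600 = 54000
Minutes: 6 × 60 = 360
Seconds: 54
Total = 54000 + 360 + 54 = 54414

54414 seconds


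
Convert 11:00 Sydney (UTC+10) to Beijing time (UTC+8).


Time difference = UTC+8 - UTC+10 = -2 hours
New hour = (11 -2) mod 24
= 9 mod 24 = 9
Minutes unchanged → 09:00

09:00


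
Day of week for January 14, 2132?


Zeller's congruence:
q=14, m=13, k=31, j=21
h = (14 + ⌊13×14/5⌋ + 31 + ⌊31/4⌋ + ⌊21/4⌋ - 2×21) mod 7
= (14 + 36 + 31 + 7 + 5 - 42) mod 7
= 51 mod 7 = 2
h=2 → Monday

Monday


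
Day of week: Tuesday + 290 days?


Start: Tuesday (index 1)
(1 + 290) mod 7
= 291 mod 7
= 4
Index 4 → Friday

Friday


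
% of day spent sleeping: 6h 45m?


28.1%

Time: 405 minutes
Day: 1440 minutes
Percentage = (405/1440) × 100 ≈ 28.1%


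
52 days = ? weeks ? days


Weeks: 52 ÷ 7 = 7 remainder 3

7 weeks 3 days


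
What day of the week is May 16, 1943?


Zeller's congruence:
q=16, m=5, k=43, j=19
h = (16 + ⌊13×6/5⌋ + 43 + ⌊43/4⌋ + ⌊19/4⌋ - 2×19) mod 7
= (16 + 15 + 43 + 10 + 4 - 38) mod 7
= 50 mod 7 = 1
h=1 → Sunday

Sunday


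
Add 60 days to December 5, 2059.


February 3, 2060

Start: December 5, 2059
Add 60 days
December 5 → January 1: 31 - 5 + 1 = 27 days (60 - 27 = 33 left)
January 1 → February 1: 31 - 1 + 1 = 31 days (33 - 31 = 2 left)
February 1 + 2 = February 3, 2060


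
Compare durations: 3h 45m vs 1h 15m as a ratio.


Duration 1: 225 minutes
Duration 2: 75 minutes
Ratio = 225:75
GCD = 75
Simplified = 3:1
As a decimal: 3/1 = 3.00

3:1 (3.00)


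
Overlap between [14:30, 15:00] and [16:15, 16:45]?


Meeting A: 870-900 (in minutes from midnight)
Meeting B: 975-1005
Overlap start = max(870, 975) = 975
Overlap end = min(900, 1005) = 900
Overlap = max(0, 900 - 975) = 0 min

0 minutes


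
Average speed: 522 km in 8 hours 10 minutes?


63.9 km/h

Distance: 522 km
Time: 8h 10m = 490 min = 490/60 = 49/6 hours
Speed = 522 ÷ (49/6) = 522 × 6 / 49 = 3132/49 ≈ 63.9 km/h


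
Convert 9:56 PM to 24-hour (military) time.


21:56

Input: 9:56 PM
PM: 9 + 12 = 21


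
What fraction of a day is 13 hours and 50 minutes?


Total minutes: 13×60 + 50 = 830
Day = 24×60 = 1440 minutes
Fraction = 830/1440 ≈ 0.5764
As a percentage: 830/1440 × 100 ≈ 57.64%

0.5764 (57.64%)


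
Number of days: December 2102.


31 days

Month: December (month 12)
December has 31 days


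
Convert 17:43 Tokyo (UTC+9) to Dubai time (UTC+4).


12:43

Time difference = UTC+4 - UTC+9 = -5 hours
New hour = (17 -5) mod 24
= 12 mod 24 = 12
Minutes unchanged → 12:43


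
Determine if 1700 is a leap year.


Rules: divisible by 4 AND (not by 100 OR by 400)
1700 ÷ 4 = 425 exactly → divisible by 4
1700 ÷ 100 = 17 exactly → divisible by 100
1700 ÷ 400 = 4 remainder 100 → not divisible by 400
Divisible by 100 but not by 400 → not a leap year

No


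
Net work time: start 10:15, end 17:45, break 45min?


Total time = (17×60+45) - (10×60+15)
= 1065 - 615 = 450 min
Minus break: 450 - 45 = 405 min
= 6h 45m

6h 45m (405 minutes)


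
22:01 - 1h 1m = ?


Start: 1321 minutes from midnight
Subtract: 61 minutes
Remaining: 1321 - 61 = 1260
Hours: 21, Minutes: 0

21:00


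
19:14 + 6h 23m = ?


01:37 (next day)

Start: 1154 minutes from midnight
Add: 383 minutes
Total: 1537 minutes
Hours: 1537 ÷ 60 = 25 remainder 37
25 ≥ 24 → 25 - 24 = 1 (next day)


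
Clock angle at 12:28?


154.0°

Hour hand (12 ≡ 0 on the dial): 0×30 + 28×0.5 = 14.0°
Minute hand = 28×6 = 168°
Difference = |14.0 - 168| = 154.0°


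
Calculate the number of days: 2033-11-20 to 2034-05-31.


192 days

From November 20, 2033 to May 31, 2034
Rest of November 2033: 30 - 20 = 10
Full months: December 31, January 31, February 2034 28, March 31, April 30
Days into May 2034: 31
Total = 10 + 31 + 31 + 28 + 31 + 30 + 31 = 192 days


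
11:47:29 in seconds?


Hours: 11 × 3600 = 39600
Minutes: 47 × 60 = 2820
Seconds: 29
Total = 39600 + 2820 + 29 = 42449

42449 seconds


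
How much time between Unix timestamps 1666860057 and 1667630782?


770725 seconds (214.1 hours / 8.92 days)

Difference = 1667630782 - 1666860057 = 770725 seconds
In hours: 770725 / 3600 ≈ 214.1
In days: 770725 / 86400 ≈ 8.92


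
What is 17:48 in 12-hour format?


5:48 PM

Hour: 17
17 - 12 = 5 → PM


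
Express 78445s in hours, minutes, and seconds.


Hours: 78445 ÷ 3600 = 21 remainder 2845
Minutes: 2845 ÷ 60 = 47 remainder 25
Seconds: 25

21h 47m 25s


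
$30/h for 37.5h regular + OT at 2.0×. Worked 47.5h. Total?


$1725.00

Regular: 37.5h × $30 = $1125.00
Overtime: 47.5 - 37.5 = 10.0h
OT pay: 10.0h × $30 × 2.0 = $600.00
Total = $1125.00 + $600.00 = $1725.00


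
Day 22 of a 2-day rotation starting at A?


Shifts: A, B
Start: A (index 0)
Day 22: (0 + 22 - 1) mod 2
= 21 mod 2
= 1
Index 1 → shift B

Shift B


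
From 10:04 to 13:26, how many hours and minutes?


End time in minutes: 13×60 + 26 = 806
Start time in minutes: 10×60 + 4 = 604
Difference = 806 - 604 = 202 minutes
= 3 hours 22 minutes

3h 22m


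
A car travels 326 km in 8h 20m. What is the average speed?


39.1 km/h

Distance: 326 km
Time: 8h 20m = 500 min = 500/60 = 25/3 hours
Speed = 326 ÷ (25/3) = 326 × 3 / 25 = 978/25 ≈ 39.1 km/h


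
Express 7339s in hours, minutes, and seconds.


2h 2m 19s

Hours: 7339 ÷ 3600 = 2 remainder 139
Minutes: 139 ÷ 60 = 2 remainder 19
Seconds: 19


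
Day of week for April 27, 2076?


Monday

Zeller's congruence:
q=27, m=4, k=76, j=20
h = (27 + ⌊13×5/5⌋ + 76 + ⌊76/4⌋ + ⌊20/4⌋ - 2×20) mod 7
= (27 + 13 + 76 + 19 + 5 - 40) mod 7
= 100 mod 7 = 2
h=2 → Monday


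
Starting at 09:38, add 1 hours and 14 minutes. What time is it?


Start: 578 minutes from midnight
Add: 74 minutes
Total: 652 minutes
Hours: 652 ÷ 60 = 10 remainder 52

10:52


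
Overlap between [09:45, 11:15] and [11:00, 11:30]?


15 minutes

Meeting A: 585-675 (in minutes from midnight)
Meeting B: 660-690
Overlap start = max(585, 660) = 660
Overlap end = min(675, 690) = 675
Overlap = max(0, 675 - 660) = 15 min


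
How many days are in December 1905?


Month: December (month 12)
December has 31 days

31 days


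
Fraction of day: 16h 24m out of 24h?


Total minutes: 16×60 + 24 = 984
Day = 24×60 = 1440 minutes
Fraction = 984/1440 ≈ 0.6833
As a percentage: 984/1440 × 100 ≈ 68.33%

0.6833 (68.33%)


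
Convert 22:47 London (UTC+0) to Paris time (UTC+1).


23:47

Time difference = UTC+1 - UTC+0 = +1 hours
New hour = (22 + 1) mod 24
= 23 mod 24 = 23
Minutes unchanged → 23:47


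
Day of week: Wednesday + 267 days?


Start: Wednesday (index 2)
(2 + 267) mod 7
= 269 mod 7
= 3
Index 3 → Thursday

Thursday


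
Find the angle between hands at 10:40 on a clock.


Hour hand = 10×30 + 40×0.5 = 320.0°
Minute hand = 40×6 = 240°
Difference = |320.0 - 240| = 80.0°

80.0°


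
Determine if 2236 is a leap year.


Yes

Rules: divisible by 4 AND (not by 100 OR by 400)
2236 ÷ 4 = 559 exactly → divisible by 4
2236 ÷ 100 = 22 remainder 36 → not divisible by 100
Divisible by 4 but not by 100 → leap year


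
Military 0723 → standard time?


Hour: 7
7 < 12 → AM

7:23 AM


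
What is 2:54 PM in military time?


14:54

Input: 2:54 PM
PM: 2 + 12 = 14


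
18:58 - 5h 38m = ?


13:20

Start: 1138 minutes from midnight
Subtract: 338 minutes
Remaining: 1138 - 338 = 800
Hours: 13, Minutes: 20
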